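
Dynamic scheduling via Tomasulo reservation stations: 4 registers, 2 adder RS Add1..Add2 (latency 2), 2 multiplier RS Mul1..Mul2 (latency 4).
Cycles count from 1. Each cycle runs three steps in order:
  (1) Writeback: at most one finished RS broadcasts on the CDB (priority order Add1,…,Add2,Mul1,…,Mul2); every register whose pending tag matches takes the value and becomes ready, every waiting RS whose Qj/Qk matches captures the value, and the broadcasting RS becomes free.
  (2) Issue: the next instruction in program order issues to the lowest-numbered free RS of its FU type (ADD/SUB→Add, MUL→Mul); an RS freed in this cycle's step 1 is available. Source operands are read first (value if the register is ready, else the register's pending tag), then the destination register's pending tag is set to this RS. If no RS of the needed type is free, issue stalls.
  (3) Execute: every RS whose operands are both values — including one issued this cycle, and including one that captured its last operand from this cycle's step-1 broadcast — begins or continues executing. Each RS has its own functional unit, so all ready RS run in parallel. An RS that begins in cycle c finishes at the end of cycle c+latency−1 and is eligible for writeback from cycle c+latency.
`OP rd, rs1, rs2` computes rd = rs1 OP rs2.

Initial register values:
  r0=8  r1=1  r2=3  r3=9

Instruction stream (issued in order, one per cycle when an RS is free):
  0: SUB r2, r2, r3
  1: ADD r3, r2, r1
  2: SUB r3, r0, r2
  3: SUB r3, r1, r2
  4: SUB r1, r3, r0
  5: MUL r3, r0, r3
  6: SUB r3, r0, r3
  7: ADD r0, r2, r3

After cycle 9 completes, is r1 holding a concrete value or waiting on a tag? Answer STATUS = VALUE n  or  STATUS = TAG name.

  c1: issue SUB r2<-Add1  regs: r0:8,r1:1,r2:Add1,r3:9
  c2: issue ADD r3<-Add2  regs: r0:8,r1:1,r2:Add1,r3:Add2
  c3: CDB Add1=-6; issue SUB r3<-Add1  regs: r0:8,r1:1,r2:-6,r3:Add1
  c4: stall  regs: r0:8,r1:1,r2:-6,r3:Add1
  c5: CDB Add1=14; issue SUB r3<-Add1  regs: r0:8,r1:1,r2:-6,r3:Add1
  c6: CDB Add2=-5; issue SUB r1<-Add2  regs: r0:8,r1:Add2,r2:-6,r3:Add1
  c7: CDB Add1=7; issue MUL r3<-Mul1  regs: r0:8,r1:Add2,r2:-6,r3:Mul1
  c8: issue SUB r3<-Add1  regs: r0:8,r1:Add2,r2:-6,r3:Add1
  c9: CDB Add2=-1; issue ADD r0<-Add2  regs: r0:Add2,r1:-1,r2:-6,r3:Add1

STATUS = VALUE -1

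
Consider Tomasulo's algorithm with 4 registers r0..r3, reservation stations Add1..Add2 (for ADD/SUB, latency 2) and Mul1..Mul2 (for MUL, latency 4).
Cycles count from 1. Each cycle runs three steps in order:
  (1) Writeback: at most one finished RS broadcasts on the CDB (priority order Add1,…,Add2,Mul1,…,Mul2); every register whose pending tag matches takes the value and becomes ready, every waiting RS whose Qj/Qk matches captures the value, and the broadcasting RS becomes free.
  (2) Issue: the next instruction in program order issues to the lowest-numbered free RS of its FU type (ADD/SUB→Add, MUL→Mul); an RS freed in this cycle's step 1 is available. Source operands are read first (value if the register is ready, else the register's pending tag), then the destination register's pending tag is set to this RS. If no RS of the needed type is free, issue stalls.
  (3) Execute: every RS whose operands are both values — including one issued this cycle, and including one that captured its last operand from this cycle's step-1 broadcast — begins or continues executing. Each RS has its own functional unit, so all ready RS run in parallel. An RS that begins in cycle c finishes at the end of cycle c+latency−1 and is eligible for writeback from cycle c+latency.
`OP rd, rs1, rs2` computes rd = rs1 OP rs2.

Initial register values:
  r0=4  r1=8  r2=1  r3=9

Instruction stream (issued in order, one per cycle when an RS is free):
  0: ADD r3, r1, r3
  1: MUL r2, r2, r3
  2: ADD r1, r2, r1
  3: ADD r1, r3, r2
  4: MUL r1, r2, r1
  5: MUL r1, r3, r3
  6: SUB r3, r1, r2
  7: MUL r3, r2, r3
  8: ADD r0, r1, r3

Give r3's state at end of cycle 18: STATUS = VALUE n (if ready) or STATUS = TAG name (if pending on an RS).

STATUS = VALUE 4624

cycle 1: issue ADD r3<-Add1 // r0:4,r1:8,r2:1,r3:Add1
cycle 2: issue MUL r2<-Mul1 // r0:4,r1:8,r2:Mul1,r3:Add1
cycle 3: CDB Add1=17; issue ADD r1<-Add1 // r0:4,r1:Add1,r2:Mul1,r3:17
cycle 4: issue ADD r1<-Add2 // r0:4,r1:Add2,r2:Mul1,r3:17
cycle 5: issue MUL r1<-Mul2 // r0:4,r1:Mul2,r2:Mul1,r3:17
cycle 6: stall // r0:4,r1:Mul2,r2:Mul1,r3:17
cycle 7: CDB Mul1=17; issue MUL r1<-Mul1 // r0:4,r1:Mul1,r2:17,r3:17
cycle 8: stall // r0:4,r1:Mul1,r2:17,r3:17
cycle 9: CDB Add1=25; issue SUB r3<-Add1 // r0:4,r1:Mul1,r2:17,r3:Add1
cycle 10: CDB Add2=34; stall // r0:4,r1:Mul1,r2:17,r3:Add1
cycle 11: CDB Mul1=289; issue MUL r3<-Mul1 // r0:4,r1:289,r2:17,r3:Mul1
cycle 12: issue ADD r0<-Add2 // r0:Add2,r1:289,r2:17,r3:Mul1
cycle 13: CDB Add1=272 // r0:Add2,r1:289,r2:17,r3:Mul1
cycle 14: CDB Mul2=578 // r0:Add2,r1:289,r2:17,r3:Mul1
cycle 15: - // r0:Add2,r1:289,r2:17,r3:Mul1
cycle 16: - // r0:Add2,r1:289,r2:17,r3:Mul1
cycle 17: CDB Mul1=4624 // r0:Add2,r1:289,r2:17,r3:4624
cycle 18: - // r0:Add2,r1:289,r2:17,r3:4624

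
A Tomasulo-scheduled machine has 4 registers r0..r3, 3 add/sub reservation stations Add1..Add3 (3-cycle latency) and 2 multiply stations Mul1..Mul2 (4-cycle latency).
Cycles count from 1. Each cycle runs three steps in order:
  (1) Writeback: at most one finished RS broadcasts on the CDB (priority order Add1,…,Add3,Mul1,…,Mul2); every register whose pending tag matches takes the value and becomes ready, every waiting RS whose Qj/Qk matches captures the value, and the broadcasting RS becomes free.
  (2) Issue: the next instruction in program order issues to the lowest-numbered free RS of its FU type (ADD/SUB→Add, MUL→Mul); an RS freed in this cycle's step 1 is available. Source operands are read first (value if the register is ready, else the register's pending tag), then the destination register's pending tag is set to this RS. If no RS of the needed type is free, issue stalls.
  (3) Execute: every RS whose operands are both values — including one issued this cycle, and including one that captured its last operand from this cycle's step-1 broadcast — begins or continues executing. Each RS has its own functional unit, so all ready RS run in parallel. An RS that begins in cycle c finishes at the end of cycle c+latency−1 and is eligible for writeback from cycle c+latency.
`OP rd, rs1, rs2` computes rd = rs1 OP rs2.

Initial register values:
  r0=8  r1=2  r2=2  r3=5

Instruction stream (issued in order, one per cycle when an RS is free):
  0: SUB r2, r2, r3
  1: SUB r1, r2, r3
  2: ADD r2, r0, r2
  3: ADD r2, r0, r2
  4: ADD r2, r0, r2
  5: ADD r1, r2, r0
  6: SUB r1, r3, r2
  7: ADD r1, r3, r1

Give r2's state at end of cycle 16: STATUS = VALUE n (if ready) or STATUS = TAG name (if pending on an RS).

  c1: issue SUB r2<-Add1  regs: r0:8,r1:2,r2:Add1,r3:5
  c2: issue SUB r1<-Add2  regs: r0:8,r1:Add2,r2:Add1,r3:5
  c3: issue ADD r2<-Add3  regs: r0:8,r1:Add2,r2:Add3,r3:5
  c4: CDB Add1=-3; issue ADD r2<-Add1  regs: r0:8,r1:Add2,r2:Add1,r3:5
  c5: stall  regs: r0:8,r1:Add2,r2:Add1,r3:5
  c6: stall  regs: r0:8,r1:Add2,r2:Add1,r3:5
  c7: CDB Add2=-8; issue ADD r2<-Add2  regs: r0:8,r1:-8,r2:Add2,r3:5
  c8: CDB Add3=5; issue ADD r1<-Add3  regs: r0:8,r1:Add3,r2:Add2,r3:5
  c9: stall  regs: r0:8,r1:Add3,r2:Add2,r3:5
  c10: stall  regs: r0:8,r1:Add3,r2:Add2,r3:5
  c11: CDB Add1=13; issue SUB r1<-Add1  regs: r0:8,r1:Add1,r2:Add2,r3:5
  c12: stall  regs: r0:8,r1:Add1,r2:Add2,r3:5
  c13: stall  regs: r0:8,r1:Add1,r2:Add2,r3:5
  c14: CDB Add2=21; issue ADD r1<-Add2  regs: r0:8,r1:Add2,r2:21,r3:5
  c15: -  regs: r0:8,r1:Add2,r2:21,r3:5
  c16: -  regs: r0:8,r1:Add2,r2:21,r3:5

STATUS = VALUE 21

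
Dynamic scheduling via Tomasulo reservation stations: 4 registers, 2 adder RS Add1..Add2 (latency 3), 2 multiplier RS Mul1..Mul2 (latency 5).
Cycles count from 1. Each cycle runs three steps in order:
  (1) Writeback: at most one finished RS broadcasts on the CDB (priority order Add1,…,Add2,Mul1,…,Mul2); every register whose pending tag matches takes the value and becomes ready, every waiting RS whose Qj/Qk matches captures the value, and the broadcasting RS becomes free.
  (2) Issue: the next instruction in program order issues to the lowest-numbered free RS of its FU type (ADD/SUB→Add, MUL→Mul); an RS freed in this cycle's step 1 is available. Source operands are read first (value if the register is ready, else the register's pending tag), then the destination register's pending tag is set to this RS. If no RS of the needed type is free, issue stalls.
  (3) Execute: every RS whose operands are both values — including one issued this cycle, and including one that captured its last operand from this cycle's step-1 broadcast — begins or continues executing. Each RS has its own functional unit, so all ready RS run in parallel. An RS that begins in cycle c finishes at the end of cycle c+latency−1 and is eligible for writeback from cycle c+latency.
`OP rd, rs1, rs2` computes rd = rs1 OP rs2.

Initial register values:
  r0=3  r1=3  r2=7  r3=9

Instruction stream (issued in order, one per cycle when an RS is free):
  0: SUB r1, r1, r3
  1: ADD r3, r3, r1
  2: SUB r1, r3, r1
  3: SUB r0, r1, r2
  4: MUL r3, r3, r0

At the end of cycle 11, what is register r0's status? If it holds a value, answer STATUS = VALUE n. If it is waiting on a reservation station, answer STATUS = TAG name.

cycle 1: issue SUB r1<-Add1 // r0:3,r1:Add1,r2:7,r3:9
cycle 2: issue ADD r3<-Add2 // r0:3,r1:Add1,r2:7,r3:Add2
cycle 3: stall // r0:3,r1:Add1,r2:7,r3:Add2
cycle 4: CDB Add1=-6; issue SUB r1<-Add1 // r0:3,r1:Add1,r2:7,r3:Add2
cycle 5: stall // r0:3,r1:Add1,r2:7,r3:Add2
cycle 6: stall // r0:3,r1:Add1,r2:7,r3:Add2
cycle 7: CDB Add2=3; issue SUB r0<-Add2 // r0:Add2,r1:Add1,r2:7,r3:3
cycle 8: issue MUL r3<-Mul1 // r0:Add2,r1:Add1,r2:7,r3:Mul1
cycle 9: - // r0:Add2,r1:Add1,r2:7,r3:Mul1
cycle 10: CDB Add1=9 // r0:Add2,r1:9,r2:7,r3:Mul1
cycle 11: - // r0:Add2,r1:9,r2:7,r3:Mul1

STATUS = TAG Add2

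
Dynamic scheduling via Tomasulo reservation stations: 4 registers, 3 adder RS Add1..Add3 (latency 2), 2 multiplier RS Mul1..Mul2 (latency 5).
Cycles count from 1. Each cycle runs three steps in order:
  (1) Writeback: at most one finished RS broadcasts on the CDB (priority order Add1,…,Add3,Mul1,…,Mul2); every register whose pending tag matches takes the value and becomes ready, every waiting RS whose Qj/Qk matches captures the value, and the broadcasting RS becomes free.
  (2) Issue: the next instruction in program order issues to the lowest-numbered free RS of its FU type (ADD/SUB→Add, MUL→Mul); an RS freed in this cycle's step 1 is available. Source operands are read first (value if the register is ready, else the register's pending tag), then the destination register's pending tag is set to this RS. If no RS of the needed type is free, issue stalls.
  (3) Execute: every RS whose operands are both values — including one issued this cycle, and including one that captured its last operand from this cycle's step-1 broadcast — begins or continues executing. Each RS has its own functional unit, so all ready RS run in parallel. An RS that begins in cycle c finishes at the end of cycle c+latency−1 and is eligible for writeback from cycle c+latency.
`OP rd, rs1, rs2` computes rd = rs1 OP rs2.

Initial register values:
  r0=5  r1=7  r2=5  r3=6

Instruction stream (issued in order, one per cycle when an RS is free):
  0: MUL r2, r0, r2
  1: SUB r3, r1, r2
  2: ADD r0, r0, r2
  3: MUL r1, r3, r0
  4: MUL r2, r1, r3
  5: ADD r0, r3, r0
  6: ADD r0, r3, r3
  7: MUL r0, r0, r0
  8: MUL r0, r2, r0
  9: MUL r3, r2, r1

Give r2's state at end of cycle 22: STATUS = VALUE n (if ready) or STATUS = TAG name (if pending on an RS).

  c1: issue MUL r2<-Mul1  regs: r0:5,r1:7,r2:Mul1,r3:6
  c2: issue SUB r3<-Add1  regs: r0:5,r1:7,r2:Mul1,r3:Add1
  c3: issue ADD r0<-Add2  regs: r0:Add2,r1:7,r2:Mul1,r3:Add1
  c4: issue MUL r1<-Mul2  regs: r0:Add2,r1:Mul2,r2:Mul1,r3:Add1
  c5: stall  regs: r0:Add2,r1:Mul2,r2:Mul1,r3:Add1
  c6: CDB Mul1=25; issue MUL r2<-Mul1  regs: r0:Add2,r1:Mul2,r2:Mul1,r3:Add1
  c7: issue ADD r0<-Add3  regs: r0:Add3,r1:Mul2,r2:Mul1,r3:Add1
  c8: CDB Add1=-18; issue ADD r0<-Add1  regs: r0:Add1,r1:Mul2,r2:Mul1,r3:-18
  c9: CDB Add2=30; stall  regs: r0:Add1,r1:Mul2,r2:Mul1,r3:-18
  c10: CDB Add1=-36; stall  regs: r0:-36,r1:Mul2,r2:Mul1,r3:-18
  c11: CDB Add3=12; stall  regs: r0:-36,r1:Mul2,r2:Mul1,r3:-18
  c12: stall  regs: r0:-36,r1:Mul2,r2:Mul1,r3:-18
  c13: stall  regs: r0:-36,r1:Mul2,r2:Mul1,r3:-18
  c14: CDB Mul2=-540; issue MUL r0<-Mul2  regs: r0:Mul2,r1:-540,r2:Mul1,r3:-18
  c15: stall  regs: r0:Mul2,r1:-540,r2:Mul1,r3:-18
  c16: stall  regs: r0:Mul2,r1:-540,r2:Mul1,r3:-18
  c17: stall  regs: r0:Mul2,r1:-540,r2:Mul1,r3:-18
  c18: stall  regs: r0:Mul2,r1:-540,r2:Mul1,r3:-18
  c19: CDB Mul1=9720; issue MUL r0<-Mul1  regs: r0:Mul1,r1:-540,r2:9720,r3:-18
  c20: CDB Mul2=1296; issue MUL r3<-Mul2  regs: r0:Mul1,r1:-540,r2:9720,r3:Mul2
  c21: -  regs: r0:Mul1,r1:-540,r2:9720,r3:Mul2
  c22: -  regs: r0:Mul1,r1:-540,r2:9720,r3:Mul2

STATUS = VALUE 9720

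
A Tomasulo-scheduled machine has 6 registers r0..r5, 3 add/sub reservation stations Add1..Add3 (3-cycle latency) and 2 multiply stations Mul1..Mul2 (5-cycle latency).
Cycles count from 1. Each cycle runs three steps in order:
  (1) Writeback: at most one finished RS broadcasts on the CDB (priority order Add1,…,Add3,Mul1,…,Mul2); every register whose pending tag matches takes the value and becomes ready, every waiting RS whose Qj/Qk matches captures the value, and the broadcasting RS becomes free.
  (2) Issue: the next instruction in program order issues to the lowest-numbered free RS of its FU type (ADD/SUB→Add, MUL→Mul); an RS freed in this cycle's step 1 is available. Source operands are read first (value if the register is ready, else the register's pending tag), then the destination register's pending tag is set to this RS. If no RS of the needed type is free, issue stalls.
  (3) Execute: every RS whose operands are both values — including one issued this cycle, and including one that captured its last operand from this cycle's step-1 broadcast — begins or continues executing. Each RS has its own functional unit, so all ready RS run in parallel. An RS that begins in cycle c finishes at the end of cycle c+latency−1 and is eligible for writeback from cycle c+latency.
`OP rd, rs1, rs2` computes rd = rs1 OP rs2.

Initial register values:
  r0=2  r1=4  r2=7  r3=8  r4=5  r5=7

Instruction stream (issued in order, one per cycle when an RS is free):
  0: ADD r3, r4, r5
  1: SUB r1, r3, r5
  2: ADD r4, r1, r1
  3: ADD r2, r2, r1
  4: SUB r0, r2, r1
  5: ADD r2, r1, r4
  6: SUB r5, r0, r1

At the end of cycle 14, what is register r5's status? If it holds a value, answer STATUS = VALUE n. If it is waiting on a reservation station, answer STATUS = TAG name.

  c1: issue ADD r3<-Add1  regs: r0:2,r1:4,r2:7,r3:Add1,r4:5,r5:7
  c2: issue SUB r1<-Add2  regs: r0:2,r1:Add2,r2:7,r3:Add1,r4:5,r5:7
  c3: issue ADD r4<-Add3  regs: r0:2,r1:Add2,r2:7,r3:Add1,r4:Add3,r5:7
  c4: CDB Add1=12; issue ADD r2<-Add1  regs: r0:2,r1:Add2,r2:Add1,r3:12,r4:Add3,r5:7
  c5: stall  regs: r0:2,r1:Add2,r2:Add1,r3:12,r4:Add3,r5:7
  c6: stall  regs: r0:2,r1:Add2,r2:Add1,r3:12,r4:Add3,r5:7
  c7: CDB Add2=5; issue SUB r0<-Add2  regs: r0:Add2,r1:5,r2:Add1,r3:12,r4:Add3,r5:7
  c8: stall  regs: r0:Add2,r1:5,r2:Add1,r3:12,r4:Add3,r5:7
  c9: stall  regs: r0:Add2,r1:5,r2:Add1,r3:12,r4:Add3,r5:7
  c10: CDB Add1=12; issue ADD r2<-Add1  regs: r0:Add2,r1:5,r2:Add1,r3:12,r4:Add3,r5:7
  c11: CDB Add3=10; issue SUB r5<-Add3  regs: r0:Add2,r1:5,r2:Add1,r3:12,r4:10,r5:Add3
  c12: -  regs: r0:Add2,r1:5,r2:Add1,r3:12,r4:10,r5:Add3
  c13: CDB Add2=7  regs: r0:7,r1:5,r2:Add1,r3:12,r4:10,r5:Add3
  c14: CDB Add1=15  regs: r0:7,r1:5,r2:15,r3:12,r4:10,r5:Add3

STATUS = TAG Add3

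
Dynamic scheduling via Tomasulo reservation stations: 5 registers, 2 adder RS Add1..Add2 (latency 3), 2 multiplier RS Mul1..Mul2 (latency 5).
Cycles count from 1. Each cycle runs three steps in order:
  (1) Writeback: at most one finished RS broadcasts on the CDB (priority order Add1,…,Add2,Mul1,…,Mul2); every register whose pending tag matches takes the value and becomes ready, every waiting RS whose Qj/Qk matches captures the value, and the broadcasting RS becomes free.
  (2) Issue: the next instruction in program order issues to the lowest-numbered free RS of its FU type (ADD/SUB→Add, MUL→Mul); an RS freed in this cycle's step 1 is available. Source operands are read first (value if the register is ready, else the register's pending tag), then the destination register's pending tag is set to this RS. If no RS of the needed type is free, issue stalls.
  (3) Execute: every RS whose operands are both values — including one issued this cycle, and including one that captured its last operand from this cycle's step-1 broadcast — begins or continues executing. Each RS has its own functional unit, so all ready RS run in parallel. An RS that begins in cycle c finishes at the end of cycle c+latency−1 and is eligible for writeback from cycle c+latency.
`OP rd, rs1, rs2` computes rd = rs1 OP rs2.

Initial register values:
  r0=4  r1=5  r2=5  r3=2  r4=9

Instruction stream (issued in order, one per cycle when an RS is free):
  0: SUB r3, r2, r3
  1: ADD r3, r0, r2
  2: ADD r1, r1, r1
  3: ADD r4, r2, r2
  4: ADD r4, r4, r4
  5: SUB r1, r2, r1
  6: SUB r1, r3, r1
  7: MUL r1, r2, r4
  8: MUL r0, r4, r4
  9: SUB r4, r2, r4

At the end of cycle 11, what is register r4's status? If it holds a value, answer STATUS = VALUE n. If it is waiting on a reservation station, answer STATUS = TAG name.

c1: issue SUB r3<-Add1 | r0:4,r1:5,r2:5,r3:Add1,r4:9
c2: issue ADD r3<-Add2 | r0:4,r1:5,r2:5,r3:Add2,r4:9
c3: stall | r0:4,r1:5,r2:5,r3:Add2,r4:9
c4: CDB Add1=3; issue ADD r1<-Add1 | r0:4,r1:Add1,r2:5,r3:Add2,r4:9
c5: CDB Add2=9; issue ADD r4<-Add2 | r0:4,r1:Add1,r2:5,r3:9,r4:Add2
c6: stall | r0:4,r1:Add1,r2:5,r3:9,r4:Add2
c7: CDB Add1=10; issue ADD r4<-Add1 | r0:4,r1:10,r2:5,r3:9,r4:Add1
c8: CDB Add2=10; issue SUB r1<-Add2 | r0:4,r1:Add2,r2:5,r3:9,r4:Add1
c9: stall | r0:4,r1:Add2,r2:5,r3:9,r4:Add1
c10: stall | r0:4,r1:Add2,r2:5,r3:9,r4:Add1
c11: CDB Add1=20; issue SUB r1<-Add1 | r0:4,r1:Add1,r2:5,r3:9,r4:20

STATUS = VALUE 20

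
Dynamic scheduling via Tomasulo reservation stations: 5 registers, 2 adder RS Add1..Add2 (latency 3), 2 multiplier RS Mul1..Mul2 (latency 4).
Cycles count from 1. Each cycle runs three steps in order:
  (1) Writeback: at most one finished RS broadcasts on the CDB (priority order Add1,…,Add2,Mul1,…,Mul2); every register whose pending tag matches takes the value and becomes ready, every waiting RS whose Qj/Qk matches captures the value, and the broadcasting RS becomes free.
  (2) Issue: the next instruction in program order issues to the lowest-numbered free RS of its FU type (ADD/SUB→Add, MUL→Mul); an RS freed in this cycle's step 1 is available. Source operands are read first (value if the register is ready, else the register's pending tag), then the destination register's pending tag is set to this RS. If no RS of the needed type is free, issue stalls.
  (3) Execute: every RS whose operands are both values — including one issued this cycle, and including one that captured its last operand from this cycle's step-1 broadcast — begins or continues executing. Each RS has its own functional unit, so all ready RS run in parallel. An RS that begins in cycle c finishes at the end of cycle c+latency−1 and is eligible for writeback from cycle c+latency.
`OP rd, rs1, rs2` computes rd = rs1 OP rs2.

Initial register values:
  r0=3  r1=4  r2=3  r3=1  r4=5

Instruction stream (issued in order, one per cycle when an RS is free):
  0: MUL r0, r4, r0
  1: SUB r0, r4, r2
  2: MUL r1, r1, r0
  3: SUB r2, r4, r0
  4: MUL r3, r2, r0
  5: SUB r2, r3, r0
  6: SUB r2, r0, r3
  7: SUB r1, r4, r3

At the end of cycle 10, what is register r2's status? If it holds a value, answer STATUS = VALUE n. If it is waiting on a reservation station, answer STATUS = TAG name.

c1: issue MUL r0<-Mul1 | r0:Mul1,r1:4,r2:3,r3:1,r4:5
c2: issue SUB r0<-Add1 | r0:Add1,r1:4,r2:3,r3:1,r4:5
c3: issue MUL r1<-Mul2 | r0:Add1,r1:Mul2,r2:3,r3:1,r4:5
c4: issue SUB r2<-Add2 | r0:Add1,r1:Mul2,r2:Add2,r3:1,r4:5
c5: CDB Add1=2; stall | r0:2,r1:Mul2,r2:Add2,r3:1,r4:5
c6: CDB Mul1=15; issue MUL r3<-Mul1 | r0:2,r1:Mul2,r2:Add2,r3:Mul1,r4:5
c7: issue SUB r2<-Add1 | r0:2,r1:Mul2,r2:Add1,r3:Mul1,r4:5
c8: CDB Add2=3; issue SUB r2<-Add2 | r0:2,r1:Mul2,r2:Add2,r3:Mul1,r4:5
c9: CDB Mul2=8; stall | r0:2,r1:8,r2:Add2,r3:Mul1,r4:5
c10: stall | r0:2,r1:8,r2:Add2,r3:Mul1,r4:5

STATUS = TAG Add2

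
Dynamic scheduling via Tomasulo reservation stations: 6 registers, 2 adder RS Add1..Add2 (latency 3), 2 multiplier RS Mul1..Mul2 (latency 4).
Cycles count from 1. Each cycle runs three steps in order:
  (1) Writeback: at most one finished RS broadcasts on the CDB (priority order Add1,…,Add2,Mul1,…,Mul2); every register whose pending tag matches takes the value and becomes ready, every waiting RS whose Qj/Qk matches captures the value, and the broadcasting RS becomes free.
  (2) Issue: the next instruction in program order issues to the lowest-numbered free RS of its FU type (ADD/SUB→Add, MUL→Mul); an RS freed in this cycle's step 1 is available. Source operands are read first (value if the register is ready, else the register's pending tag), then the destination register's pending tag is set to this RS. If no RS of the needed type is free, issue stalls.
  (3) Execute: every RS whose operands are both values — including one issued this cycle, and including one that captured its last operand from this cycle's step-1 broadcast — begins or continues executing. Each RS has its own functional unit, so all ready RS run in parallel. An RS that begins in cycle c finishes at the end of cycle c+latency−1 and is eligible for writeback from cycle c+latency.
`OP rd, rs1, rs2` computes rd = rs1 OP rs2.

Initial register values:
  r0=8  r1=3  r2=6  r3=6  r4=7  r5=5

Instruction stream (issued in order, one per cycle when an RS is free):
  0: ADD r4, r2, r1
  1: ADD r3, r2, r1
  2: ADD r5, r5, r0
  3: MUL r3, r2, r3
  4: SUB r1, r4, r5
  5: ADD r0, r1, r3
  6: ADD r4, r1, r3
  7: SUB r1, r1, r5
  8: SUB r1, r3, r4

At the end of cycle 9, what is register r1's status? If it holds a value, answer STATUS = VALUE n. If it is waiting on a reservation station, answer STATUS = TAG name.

STATUS = TAG Add2

c1: issue ADD r4<-Add1 | r0:8,r1:3,r2:6,r3:6,r4:Add1,r5:5
c2: issue ADD r3<-Add2 | r0:8,r1:3,r2:6,r3:Add2,r4:Add1,r5:5
c3: stall | r0:8,r1:3,r2:6,r3:Add2,r4:Add1,r5:5
c4: CDB Add1=9; issue ADD r5<-Add1 | r0:8,r1:3,r2:6,r3:Add2,r4:9,r5:Add1
c5: CDB Add2=9; issue MUL r3<-Mul1 | r0:8,r1:3,r2:6,r3:Mul1,r4:9,r5:Add1
c6: issue SUB r1<-Add2 | r0:8,r1:Add2,r2:6,r3:Mul1,r4:9,r5:Add1
c7: CDB Add1=13; issue ADD r0<-Add1 | r0:Add1,r1:Add2,r2:6,r3:Mul1,r4:9,r5:13
c8: stall | r0:Add1,r1:Add2,r2:6,r3:Mul1,r4:9,r5:13
c9: CDB Mul1=54; stall | r0:Add1,r1:Add2,r2:6,r3:54,r4:9,r5:13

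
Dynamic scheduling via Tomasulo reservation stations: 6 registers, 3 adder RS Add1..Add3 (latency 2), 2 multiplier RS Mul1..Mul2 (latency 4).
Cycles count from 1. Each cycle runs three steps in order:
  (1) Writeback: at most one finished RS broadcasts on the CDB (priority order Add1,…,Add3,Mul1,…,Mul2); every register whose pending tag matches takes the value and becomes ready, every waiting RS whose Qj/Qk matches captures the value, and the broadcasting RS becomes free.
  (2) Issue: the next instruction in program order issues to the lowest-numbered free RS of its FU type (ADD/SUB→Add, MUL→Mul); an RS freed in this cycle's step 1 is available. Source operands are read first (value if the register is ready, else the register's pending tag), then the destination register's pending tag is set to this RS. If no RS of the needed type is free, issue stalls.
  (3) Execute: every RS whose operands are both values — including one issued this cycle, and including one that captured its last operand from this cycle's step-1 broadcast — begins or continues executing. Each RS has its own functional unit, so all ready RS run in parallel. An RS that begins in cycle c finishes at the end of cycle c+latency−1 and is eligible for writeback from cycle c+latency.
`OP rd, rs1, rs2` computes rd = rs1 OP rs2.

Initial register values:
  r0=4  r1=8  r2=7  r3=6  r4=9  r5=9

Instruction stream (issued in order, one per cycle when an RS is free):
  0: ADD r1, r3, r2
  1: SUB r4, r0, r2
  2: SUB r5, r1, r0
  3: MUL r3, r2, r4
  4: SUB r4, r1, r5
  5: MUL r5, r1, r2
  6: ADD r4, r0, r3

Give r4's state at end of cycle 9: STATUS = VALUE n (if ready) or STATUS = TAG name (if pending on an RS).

STATUS = TAG Add1

cycle 1: issue ADD r1<-Add1 // r0:4,r1:Add1,r2:7,r3:6,r4:9,r5:9
cycle 2: issue SUB r4<-Add2 // r0:4,r1:Add1,r2:7,r3:6,r4:Add2,r5:9
cycle 3: CDB Add1=13; issue SUB r5<-Add1 // r0:4,r1:13,r2:7,r3:6,r4:Add2,r5:Add1
cycle 4: CDB Add2=-3; issue MUL r3<-Mul1 // r0:4,r1:13,r2:7,r3:Mul1,r4:-3,r5:Add1
cycle 5: CDB Add1=9; issue SUB r4<-Add1 // r0:4,r1:13,r2:7,r3:Mul1,r4:Add1,r5:9
cycle 6: issue MUL r5<-Mul2 // r0:4,r1:13,r2:7,r3:Mul1,r4:Add1,r5:Mul2
cycle 7: CDB Add1=4; issue ADD r4<-Add1 // r0:4,r1:13,r2:7,r3:Mul1,r4:Add1,r5:Mul2
cycle 8: CDB Mul1=-21 // r0:4,r1:13,r2:7,r3:-21,r4:Add1,r5:Mul2
cycle 9: - // r0:4,r1:13,r2:7,r3:-21,r4:Add1,r5:Mul2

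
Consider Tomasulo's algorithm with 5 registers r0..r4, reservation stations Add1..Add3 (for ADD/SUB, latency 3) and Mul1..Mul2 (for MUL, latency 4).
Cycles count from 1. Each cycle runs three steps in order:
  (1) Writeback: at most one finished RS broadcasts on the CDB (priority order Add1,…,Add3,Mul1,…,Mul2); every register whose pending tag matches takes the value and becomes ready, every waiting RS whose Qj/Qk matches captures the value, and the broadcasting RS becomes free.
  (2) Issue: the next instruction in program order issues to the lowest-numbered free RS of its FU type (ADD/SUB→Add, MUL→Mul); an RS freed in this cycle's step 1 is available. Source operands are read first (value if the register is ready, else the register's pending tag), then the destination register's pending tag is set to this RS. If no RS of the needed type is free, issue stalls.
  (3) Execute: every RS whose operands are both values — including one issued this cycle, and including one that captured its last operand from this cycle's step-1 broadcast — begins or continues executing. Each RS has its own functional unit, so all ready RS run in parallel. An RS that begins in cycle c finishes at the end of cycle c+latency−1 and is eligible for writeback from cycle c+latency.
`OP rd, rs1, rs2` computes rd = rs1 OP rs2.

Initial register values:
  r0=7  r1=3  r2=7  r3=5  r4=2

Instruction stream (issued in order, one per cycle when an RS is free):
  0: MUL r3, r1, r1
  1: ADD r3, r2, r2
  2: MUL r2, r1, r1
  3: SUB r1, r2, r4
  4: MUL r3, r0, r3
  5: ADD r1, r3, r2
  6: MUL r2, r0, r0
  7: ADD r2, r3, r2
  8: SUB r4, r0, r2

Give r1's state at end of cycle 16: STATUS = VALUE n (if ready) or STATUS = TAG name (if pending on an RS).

cycle 1: issue MUL r3<-Mul1 // r0:7,r1:3,r2:7,r3:Mul1,r4:2
cycle 2: issue ADD r3<-Add1 // r0:7,r1:3,r2:7,r3:Add1,r4:2
cycle 3: issue MUL r2<-Mul2 // r0:7,r1:3,r2:Mul2,r3:Add1,r4:2
cycle 4: issue SUB r1<-Add2 // r0:7,r1:Add2,r2:Mul2,r3:Add1,r4:2
cycle 5: CDB Add1=14; stall // r0:7,r1:Add2,r2:Mul2,r3:14,r4:2
cycle 6: CDB Mul1=9; issue MUL r3<-Mul1 // r0:7,r1:Add2,r2:Mul2,r3:Mul1,r4:2
cycle 7: CDB Mul2=9; issue ADD r1<-Add1 // r0:7,r1:Add1,r2:9,r3:Mul1,r4:2
cycle 8: issue MUL r2<-Mul2 // r0:7,r1:Add1,r2:Mul2,r3:Mul1,r4:2
cycle 9: issue ADD r2<-Add3 // r0:7,r1:Add1,r2:Add3,r3:Mul1,r4:2
cycle 10: CDB Add2=7; issue SUB r4<-Add2 // r0:7,r1:Add1,r2:Add3,r3:Mul1,r4:Add2
cycle 11: CDB Mul1=98 // r0:7,r1:Add1,r2:Add3,r3:98,r4:Add2
cycle 12: CDB Mul2=49 // r0:7,r1:Add1,r2:Add3,r3:98,r4:Add2
cycle 13: - // r0:7,r1:Add1,r2:Add3,r3:98,r4:Add2
cycle 14: CDB Add1=107 // r0:7,r1:107,r2:Add3,r3:98,r4:Add2
cycle 15: CDB Add3=147 // r0:7,r1:107,r2:147,r3:98,r4:Add2
cycle 16: - // r0:7,r1:107,r2:147,r3:98,r4:Add2

STATUS = VALUE 107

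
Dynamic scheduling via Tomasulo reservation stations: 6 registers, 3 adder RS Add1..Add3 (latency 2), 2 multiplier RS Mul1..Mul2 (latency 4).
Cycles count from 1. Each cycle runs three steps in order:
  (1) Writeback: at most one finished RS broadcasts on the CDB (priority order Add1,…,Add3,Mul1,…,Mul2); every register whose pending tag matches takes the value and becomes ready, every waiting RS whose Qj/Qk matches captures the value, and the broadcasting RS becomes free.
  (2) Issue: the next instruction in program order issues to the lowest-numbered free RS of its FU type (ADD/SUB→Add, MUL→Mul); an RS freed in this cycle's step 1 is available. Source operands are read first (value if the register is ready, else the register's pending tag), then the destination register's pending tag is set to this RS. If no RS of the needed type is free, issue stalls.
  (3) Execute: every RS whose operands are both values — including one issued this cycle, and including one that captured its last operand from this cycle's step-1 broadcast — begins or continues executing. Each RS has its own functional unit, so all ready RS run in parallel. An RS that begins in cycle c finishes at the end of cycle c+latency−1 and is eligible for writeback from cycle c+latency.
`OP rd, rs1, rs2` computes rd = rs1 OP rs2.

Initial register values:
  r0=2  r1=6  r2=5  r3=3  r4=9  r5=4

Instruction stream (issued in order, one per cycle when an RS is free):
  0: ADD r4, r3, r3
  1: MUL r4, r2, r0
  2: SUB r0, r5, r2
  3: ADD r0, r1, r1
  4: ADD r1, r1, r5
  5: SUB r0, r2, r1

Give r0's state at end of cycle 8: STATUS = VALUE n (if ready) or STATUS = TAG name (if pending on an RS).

STATUS = TAG Add2

  c1: issue ADD r4<-Add1  regs: r0:2,r1:6,r2:5,r3:3,r4:Add1,r5:4
  c2: issue MUL r4<-Mul1  regs: r0:2,r1:6,r2:5,r3:3,r4:Mul1,r5:4
  c3: CDB Add1=6; issue SUB r0<-Add1  regs: r0:Add1,r1:6,r2:5,r3:3,r4:Mul1,r5:4
  c4: issue ADD r0<-Add2  regs: r0:Add2,r1:6,r2:5,r3:3,r4:Mul1,r5:4
  c5: CDB Add1=-1; issue ADD r1<-Add1  regs: r0:Add2,r1:Add1,r2:5,r3:3,r4:Mul1,r5:4
  c6: CDB Add2=12; issue SUB r0<-Add2  regs: r0:Add2,r1:Add1,r2:5,r3:3,r4:Mul1,r5:4
  c7: CDB Add1=10  regs: r0:Add2,r1:10,r2:5,r3:3,r4:Mul1,r5:4
  c8: CDB Mul1=10  regs: r0:Add2,r1:10,r2:5,r3:3,r4:10,r5:4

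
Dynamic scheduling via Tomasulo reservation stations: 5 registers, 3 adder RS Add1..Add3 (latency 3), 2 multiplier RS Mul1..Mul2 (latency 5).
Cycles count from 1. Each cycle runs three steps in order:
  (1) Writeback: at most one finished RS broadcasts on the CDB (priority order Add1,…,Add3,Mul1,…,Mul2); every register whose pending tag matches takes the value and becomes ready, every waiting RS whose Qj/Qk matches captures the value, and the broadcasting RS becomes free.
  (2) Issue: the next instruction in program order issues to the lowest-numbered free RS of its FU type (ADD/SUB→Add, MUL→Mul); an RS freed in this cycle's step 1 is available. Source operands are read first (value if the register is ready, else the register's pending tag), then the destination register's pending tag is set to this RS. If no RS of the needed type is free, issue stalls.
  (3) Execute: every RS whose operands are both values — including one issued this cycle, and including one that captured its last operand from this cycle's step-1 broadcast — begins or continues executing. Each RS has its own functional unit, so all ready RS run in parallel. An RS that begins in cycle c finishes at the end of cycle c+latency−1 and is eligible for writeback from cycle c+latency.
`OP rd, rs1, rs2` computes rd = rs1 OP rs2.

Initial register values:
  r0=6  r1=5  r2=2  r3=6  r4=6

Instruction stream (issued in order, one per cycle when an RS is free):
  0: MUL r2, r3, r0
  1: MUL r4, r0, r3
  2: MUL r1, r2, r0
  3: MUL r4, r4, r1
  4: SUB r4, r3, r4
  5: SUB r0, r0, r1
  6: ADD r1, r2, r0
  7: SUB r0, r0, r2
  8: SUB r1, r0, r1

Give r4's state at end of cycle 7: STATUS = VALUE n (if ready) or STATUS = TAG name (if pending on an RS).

cycle 1: issue MUL r2<-Mul1 // r0:6,r1:5,r2:Mul1,r3:6,r4:6
cycle 2: issue MUL r4<-Mul2 // r0:6,r1:5,r2:Mul1,r3:6,r4:Mul2
cycle 3: stall // r0:6,r1:5,r2:Mul1,r3:6,r4:Mul2
cycle 4: stall // r0:6,r1:5,r2:Mul1,r3:6,r4:Mul2
cycle 5: stall // r0:6,r1:5,r2:Mul1,r3:6,r4:Mul2
cycle 6: CDB Mul1=36; issue MUL r1<-Mul1 // r0:6,r1:Mul1,r2:36,r3:6,r4:Mul2
cycle 7: CDB Mul2=36; issue MUL r4<-Mul2 // r0:6,r1:Mul1,r2:36,r3:6,r4:Mul2

STATUS = TAG Mul2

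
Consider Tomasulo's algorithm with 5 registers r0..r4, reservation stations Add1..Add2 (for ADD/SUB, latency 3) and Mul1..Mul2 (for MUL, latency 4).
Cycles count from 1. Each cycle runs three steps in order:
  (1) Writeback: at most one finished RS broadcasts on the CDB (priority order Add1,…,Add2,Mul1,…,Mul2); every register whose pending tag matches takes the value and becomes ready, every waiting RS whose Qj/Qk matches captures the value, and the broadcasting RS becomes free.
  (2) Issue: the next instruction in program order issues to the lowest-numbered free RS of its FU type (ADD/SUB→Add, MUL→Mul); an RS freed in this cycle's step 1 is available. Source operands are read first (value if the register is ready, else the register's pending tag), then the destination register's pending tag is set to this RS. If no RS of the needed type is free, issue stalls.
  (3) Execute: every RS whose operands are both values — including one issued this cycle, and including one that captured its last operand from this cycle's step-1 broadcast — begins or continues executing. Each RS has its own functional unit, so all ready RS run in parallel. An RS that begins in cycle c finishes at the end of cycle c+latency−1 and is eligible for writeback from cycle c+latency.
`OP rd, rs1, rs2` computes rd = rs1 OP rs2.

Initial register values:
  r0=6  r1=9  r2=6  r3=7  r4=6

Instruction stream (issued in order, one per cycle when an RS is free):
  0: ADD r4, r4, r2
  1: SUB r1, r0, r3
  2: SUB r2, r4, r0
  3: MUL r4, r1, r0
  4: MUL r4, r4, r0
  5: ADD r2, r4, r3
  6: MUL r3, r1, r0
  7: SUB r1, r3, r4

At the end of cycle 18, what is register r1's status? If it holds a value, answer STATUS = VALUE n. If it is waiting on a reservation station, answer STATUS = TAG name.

cycle 1: issue ADD r4<-Add1 // r0:6,r1:9,r2:6,r3:7,r4:Add1
cycle 2: issue SUB r1<-Add2 // r0:6,r1:Add2,r2:6,r3:7,r4:Add1
cycle 3: stall // r0:6,r1:Add2,r2:6,r3:7,r4:Add1
cycle 4: CDB Add1=12; issue SUB r2<-Add1 // r0:6,r1:Add2,r2:Add1,r3:7,r4:12
cycle 5: CDB Add2=-1; issue MUL r4<-Mul1 // r0:6,r1:-1,r2:Add1,r3:7,r4:Mul1
cycle 6: issue MUL r4<-Mul2 // r0:6,r1:-1,r2:Add1,r3:7,r4:Mul2
cycle 7: CDB Add1=6; issue ADD r2<-Add1 // r0:6,r1:-1,r2:Add1,r3:7,r4:Mul2
cycle 8: stall // r0:6,r1:-1,r2:Add1,r3:7,r4:Mul2
cycle 9: CDB Mul1=-6; issue MUL r3<-Mul1 // r0:6,r1:-1,r2:Add1,r3:Mul1,r4:Mul2
cycle 10: issue SUB r1<-Add2 // r0:6,r1:Add2,r2:Add1,r3:Mul1,r4:Mul2
cycle 11: - // r0:6,r1:Add2,r2:Add1,r3:Mul1,r4:Mul2
cycle 12: - // r0:6,r1:Add2,r2:Add1,r3:Mul1,r4:Mul2
cycle 13: CDB Mul1=-6 // r0:6,r1:Add2,r2:Add1,r3:-6,r4:Mul2
cycle 14: CDB Mul2=-36 // r0:6,r1:Add2,r2:Add1,r3:-6,r4:-36
cycle 15: - // r0:6,r1:Add2,r2:Add1,r3:-6,r4:-36
cycle 16: - // r0:6,r1:Add2,r2:Add1,r3:-6,r4:-36
cycle 17: CDB Add1=-29 // r0:6,r1:Add2,r2:-29,r3:-6,r4:-36
cycle 18: CDB Add2=30 // r0:6,r1:30,r2:-29,r3:-6,r4:-36

STATUS = VALUE 30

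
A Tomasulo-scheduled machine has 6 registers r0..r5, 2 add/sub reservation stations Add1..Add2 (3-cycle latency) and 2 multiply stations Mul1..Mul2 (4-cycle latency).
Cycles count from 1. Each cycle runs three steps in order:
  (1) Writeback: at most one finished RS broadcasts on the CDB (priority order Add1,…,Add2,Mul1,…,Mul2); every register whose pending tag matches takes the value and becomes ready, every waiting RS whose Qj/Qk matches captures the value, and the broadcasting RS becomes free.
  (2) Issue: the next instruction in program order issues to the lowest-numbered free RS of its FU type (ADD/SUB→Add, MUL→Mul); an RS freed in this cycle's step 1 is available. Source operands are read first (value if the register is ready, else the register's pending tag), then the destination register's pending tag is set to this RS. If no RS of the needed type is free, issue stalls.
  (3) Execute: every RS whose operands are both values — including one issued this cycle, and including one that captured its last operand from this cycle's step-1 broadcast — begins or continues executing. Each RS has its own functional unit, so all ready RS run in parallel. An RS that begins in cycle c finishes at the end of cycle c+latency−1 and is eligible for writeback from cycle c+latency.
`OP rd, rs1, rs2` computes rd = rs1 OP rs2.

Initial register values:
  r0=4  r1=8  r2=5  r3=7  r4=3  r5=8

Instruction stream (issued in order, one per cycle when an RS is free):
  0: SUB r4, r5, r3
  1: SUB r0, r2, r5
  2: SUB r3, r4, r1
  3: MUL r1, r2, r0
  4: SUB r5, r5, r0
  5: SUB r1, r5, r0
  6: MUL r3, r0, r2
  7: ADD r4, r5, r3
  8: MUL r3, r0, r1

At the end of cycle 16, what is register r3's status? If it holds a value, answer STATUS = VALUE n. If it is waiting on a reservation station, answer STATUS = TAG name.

c1: issue SUB r4<-Add1 | r0:4,r1:8,r2:5,r3:7,r4:Add1,r5:8
c2: issue SUB r0<-Add2 | r0:Add2,r1:8,r2:5,r3:7,r4:Add1,r5:8
c3: stall | r0:Add2,r1:8,r2:5,r3:7,r4:Add1,r5:8
c4: CDB Add1=1; issue SUB r3<-Add1 | r0:Add2,r1:8,r2:5,r3:Add1,r4:1,r5:8
c5: CDB Add2=-3; issue MUL r1<-Mul1 | r0:-3,r1:Mul1,r2:5,r3:Add1,r4:1,r5:8
c6: issue SUB r5<-Add2 | r0:-3,r1:Mul1,r2:5,r3:Add1,r4:1,r5:Add2
c7: CDB Add1=-7; issue SUB r1<-Add1 | r0:-3,r1:Add1,r2:5,r3:-7,r4:1,r5:Add2
c8: issue MUL r3<-Mul2 | r0:-3,r1:Add1,r2:5,r3:Mul2,r4:1,r5:Add2
c9: CDB Add2=11; issue ADD r4<-Add2 | r0:-3,r1:Add1,r2:5,r3:Mul2,r4:Add2,r5:11
c10: CDB Mul1=-15; issue MUL r3<-Mul1 | r0:-3,r1:Add1,r2:5,r3:Mul1,r4:Add2,r5:11
c11: - | r0:-3,r1:Add1,r2:5,r3:Mul1,r4:Add2,r5:11
c12: CDB Add1=14 | r0:-3,r1:14,r2:5,r3:Mul1,r4:Add2,r5:11
c13: CDB Mul2=-15 | r0:-3,r1:14,r2:5,r3:Mul1,r4:Add2,r5:11
c14: - | r0:-3,r1:14,r2:5,r3:Mul1,r4:Add2,r5:11
c15: - | r0:-3,r1:14,r2:5,r3:Mul1,r4:Add2,r5:11
c16: CDB Add2=-4 | r0:-3,r1:14,r2:5,r3:Mul1,r4:-4,r5:11

STATUS = TAG Mul1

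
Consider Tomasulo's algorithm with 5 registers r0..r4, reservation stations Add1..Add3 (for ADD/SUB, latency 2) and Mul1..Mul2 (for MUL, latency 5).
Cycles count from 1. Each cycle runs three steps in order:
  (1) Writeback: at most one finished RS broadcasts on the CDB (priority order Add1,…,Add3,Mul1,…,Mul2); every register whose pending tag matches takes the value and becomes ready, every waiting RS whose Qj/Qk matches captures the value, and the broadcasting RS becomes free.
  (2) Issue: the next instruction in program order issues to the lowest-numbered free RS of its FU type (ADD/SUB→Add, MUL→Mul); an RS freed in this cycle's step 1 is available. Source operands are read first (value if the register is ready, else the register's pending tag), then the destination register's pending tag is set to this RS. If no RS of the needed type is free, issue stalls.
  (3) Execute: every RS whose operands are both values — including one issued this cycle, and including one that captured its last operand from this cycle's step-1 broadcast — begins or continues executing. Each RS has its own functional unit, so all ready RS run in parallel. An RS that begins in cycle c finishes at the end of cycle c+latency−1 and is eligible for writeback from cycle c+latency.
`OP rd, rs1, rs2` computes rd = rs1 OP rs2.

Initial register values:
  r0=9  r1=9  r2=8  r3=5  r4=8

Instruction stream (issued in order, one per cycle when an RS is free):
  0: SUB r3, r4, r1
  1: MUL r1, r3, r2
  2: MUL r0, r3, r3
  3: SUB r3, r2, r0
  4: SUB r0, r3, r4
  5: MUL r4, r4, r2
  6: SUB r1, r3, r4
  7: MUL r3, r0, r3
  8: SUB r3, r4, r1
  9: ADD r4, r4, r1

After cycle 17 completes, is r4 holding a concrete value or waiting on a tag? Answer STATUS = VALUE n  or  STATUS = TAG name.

STATUS = TAG Add2

c1: issue SUB r3<-Add1 | r0:9,r1:9,r2:8,r3:Add1,r4:8
c2: issue MUL r1<-Mul1 | r0:9,r1:Mul1,r2:8,r3:Add1,r4:8
c3: CDB Add1=-1; issue MUL r0<-Mul2 | r0:Mul2,r1:Mul1,r2:8,r3:-1,r4:8
c4: issue SUB r3<-Add1 | r0:Mul2,r1:Mul1,r2:8,r3:Add1,r4:8
c5: issue SUB r0<-Add2 | r0:Add2,r1:Mul1,r2:8,r3:Add1,r4:8
c6: stall | r0:Add2,r1:Mul1,r2:8,r3:Add1,r4:8
c7: stall | r0:Add2,r1:Mul1,r2:8,r3:Add1,r4:8
c8: CDB Mul1=-8; issue MUL r4<-Mul1 | r0:Add2,r1:-8,r2:8,r3:Add1,r4:Mul1
c9: CDB Mul2=1; issue SUB r1<-Add3 | r0:Add2,r1:Add3,r2:8,r3:Add1,r4:Mul1
c10: issue MUL r3<-Mul2 | r0:Add2,r1:Add3,r2:8,r3:Mul2,r4:Mul1
c11: CDB Add1=7; issue SUB r3<-Add1 | r0:Add2,r1:Add3,r2:8,r3:Add1,r4:Mul1
c12: stall | r0:Add2,r1:Add3,r2:8,r3:Add1,r4:Mul1
c13: CDB Add2=-1; issue ADD r4<-Add2 | r0:-1,r1:Add3,r2:8,r3:Add1,r4:Add2
c14: CDB Mul1=64 | r0:-1,r1:Add3,r2:8,r3:Add1,r4:Add2
c15: - | r0:-1,r1:Add3,r2:8,r3:Add1,r4:Add2
c16: CDB Add3=-57 | r0:-1,r1:-57,r2:8,r3:Add1,r4:Add2
c17: - | r0:-1,r1:-57,r2:8,r3:Add1,r4:Add2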